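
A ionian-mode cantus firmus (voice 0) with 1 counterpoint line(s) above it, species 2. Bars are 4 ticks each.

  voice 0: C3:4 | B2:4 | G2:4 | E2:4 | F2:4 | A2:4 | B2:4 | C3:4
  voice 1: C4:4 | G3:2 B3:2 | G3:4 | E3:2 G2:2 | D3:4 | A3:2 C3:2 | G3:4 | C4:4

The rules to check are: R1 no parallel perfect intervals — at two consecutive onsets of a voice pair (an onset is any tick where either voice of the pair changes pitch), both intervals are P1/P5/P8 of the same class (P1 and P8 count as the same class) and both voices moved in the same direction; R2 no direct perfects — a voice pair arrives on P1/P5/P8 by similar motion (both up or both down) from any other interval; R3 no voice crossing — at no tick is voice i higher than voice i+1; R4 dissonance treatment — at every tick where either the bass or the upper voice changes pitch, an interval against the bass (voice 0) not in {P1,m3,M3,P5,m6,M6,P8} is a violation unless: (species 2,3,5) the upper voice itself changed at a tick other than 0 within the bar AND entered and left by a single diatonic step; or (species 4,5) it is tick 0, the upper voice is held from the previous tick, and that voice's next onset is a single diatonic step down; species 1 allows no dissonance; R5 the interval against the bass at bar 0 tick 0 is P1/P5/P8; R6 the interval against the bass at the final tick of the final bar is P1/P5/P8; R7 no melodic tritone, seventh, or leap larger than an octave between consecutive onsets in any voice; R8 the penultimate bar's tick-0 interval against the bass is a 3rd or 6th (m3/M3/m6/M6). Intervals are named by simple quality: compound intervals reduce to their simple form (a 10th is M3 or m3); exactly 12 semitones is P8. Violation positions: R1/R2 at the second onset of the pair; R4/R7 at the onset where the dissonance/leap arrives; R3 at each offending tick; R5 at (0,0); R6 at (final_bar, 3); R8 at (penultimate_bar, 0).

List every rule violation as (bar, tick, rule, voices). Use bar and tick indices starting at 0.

bar 0: v0=C3 v1=C4 downbeat P8
bar 1: v0=B2 v1=G3 downbeat m6
bar 2: v0=G2 v1=G3 downbeat P8
bar 3: v0=E2 v1=E3 downbeat P8
bar 4: v0=F2 v1=D3 downbeat M6
bar 5: v0=A2 v1=A3 downbeat P8
bar 6: v0=B2 v1=G3 downbeat m6
bar 7: v0=C3 v1=C4 downbeat P8
  -> R1 @ bar 2 tick 0 v(0, 1): B2/B3 P8 -> G2/G3 P8 similar
  -> R1 @ bar 3 tick 0 v(0, 1): G2/G3 P8 -> E2/E3 P8 similar
  -> R2 @ bar 5 tick 0 v(0, 1): F2/D3 M6 -> A2/A3 P8 similar
  -> R2 @ bar 7 tick 0 v(0, 1): B2/G3 m6 -> C3/C4 P8 similar

(2, 0, R1, (0, 1))
(3, 0, R1, (0, 1))
(5, 0, R2, (0, 1))
(7, 0, R2, (0, 1))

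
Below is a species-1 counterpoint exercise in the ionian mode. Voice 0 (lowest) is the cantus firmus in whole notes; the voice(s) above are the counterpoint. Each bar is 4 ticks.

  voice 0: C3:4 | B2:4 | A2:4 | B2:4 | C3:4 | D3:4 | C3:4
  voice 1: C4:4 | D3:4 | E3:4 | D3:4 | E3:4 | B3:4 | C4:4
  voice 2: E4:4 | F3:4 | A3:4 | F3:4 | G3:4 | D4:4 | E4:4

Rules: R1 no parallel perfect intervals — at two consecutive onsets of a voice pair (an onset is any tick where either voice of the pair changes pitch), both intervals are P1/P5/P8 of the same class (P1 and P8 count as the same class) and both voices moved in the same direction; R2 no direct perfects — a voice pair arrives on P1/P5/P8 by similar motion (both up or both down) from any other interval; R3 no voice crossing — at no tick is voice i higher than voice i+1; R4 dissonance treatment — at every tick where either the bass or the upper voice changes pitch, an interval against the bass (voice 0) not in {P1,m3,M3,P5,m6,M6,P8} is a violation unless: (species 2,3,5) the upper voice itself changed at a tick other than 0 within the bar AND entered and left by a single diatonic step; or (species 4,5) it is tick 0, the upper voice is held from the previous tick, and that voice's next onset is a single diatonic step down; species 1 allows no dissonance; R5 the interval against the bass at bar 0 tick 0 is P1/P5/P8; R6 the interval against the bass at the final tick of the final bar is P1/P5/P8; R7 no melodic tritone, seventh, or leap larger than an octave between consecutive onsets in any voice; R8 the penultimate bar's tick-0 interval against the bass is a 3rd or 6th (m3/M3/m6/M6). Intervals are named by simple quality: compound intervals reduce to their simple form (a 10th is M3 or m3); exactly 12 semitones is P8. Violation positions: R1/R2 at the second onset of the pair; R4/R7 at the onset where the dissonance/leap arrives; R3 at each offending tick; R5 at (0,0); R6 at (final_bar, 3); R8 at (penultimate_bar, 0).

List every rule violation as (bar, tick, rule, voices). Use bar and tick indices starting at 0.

(0, 0, R5, (0, 2))
(1, 0, R4, (0, 2))
(1, 0, R7, (1,))
(1, 0, R7, (2,))
(3, 0, R4, (0, 2))
(4, 0, R2, (0, 2))
(5, 0, R2, (0, 2))
(5, 0, R8, (0, 2))
(6, 3, R6, (0, 2))

bar 0: v0=C3 v1=C4 v2=E4 downbeat M3
bar 1: v0=B2 v1=D3 v2=F3 downbeat TT
bar 2: v0=A2 v1=E3 v2=A3 downbeat P8
bar 3: v0=B2 v1=D3 v2=F3 downbeat TT
bar 4: v0=C3 v1=E3 v2=G3 downbeat P5
bar 5: v0=D3 v1=B3 v2=D4 downbeat P8
bar 6: v0=C3 v1=C4 v2=E4 downbeat M3
  -> R5 @ bar 0 tick 0 v(0, 2): opens on M3
  -> R4 @ bar 1 tick 0 v(0, 2): B2/F3 TT untreated
  -> R7 @ bar 1 tick 0 v(1,): C4->D3 leap 10st
  -> R7 @ bar 1 tick 0 v(2,): E4->F3 leap 11st
  -> R4 @ bar 3 tick 0 v(0, 2): B2/F3 TT untreated
  -> R2 @ bar 4 tick 0 v(0, 2): B2/F3 TT -> C3/G3 P5 similar
  -> R2 @ bar 5 tick 0 v(0, 2): C3/G3 P5 -> D3/D4 P8 similar
  -> R8 @ bar 5 tick 0 v(0, 2): penult P8 not 3rd/6th
  -> R6 @ bar 6 tick 3 v(0, 2): closes on M3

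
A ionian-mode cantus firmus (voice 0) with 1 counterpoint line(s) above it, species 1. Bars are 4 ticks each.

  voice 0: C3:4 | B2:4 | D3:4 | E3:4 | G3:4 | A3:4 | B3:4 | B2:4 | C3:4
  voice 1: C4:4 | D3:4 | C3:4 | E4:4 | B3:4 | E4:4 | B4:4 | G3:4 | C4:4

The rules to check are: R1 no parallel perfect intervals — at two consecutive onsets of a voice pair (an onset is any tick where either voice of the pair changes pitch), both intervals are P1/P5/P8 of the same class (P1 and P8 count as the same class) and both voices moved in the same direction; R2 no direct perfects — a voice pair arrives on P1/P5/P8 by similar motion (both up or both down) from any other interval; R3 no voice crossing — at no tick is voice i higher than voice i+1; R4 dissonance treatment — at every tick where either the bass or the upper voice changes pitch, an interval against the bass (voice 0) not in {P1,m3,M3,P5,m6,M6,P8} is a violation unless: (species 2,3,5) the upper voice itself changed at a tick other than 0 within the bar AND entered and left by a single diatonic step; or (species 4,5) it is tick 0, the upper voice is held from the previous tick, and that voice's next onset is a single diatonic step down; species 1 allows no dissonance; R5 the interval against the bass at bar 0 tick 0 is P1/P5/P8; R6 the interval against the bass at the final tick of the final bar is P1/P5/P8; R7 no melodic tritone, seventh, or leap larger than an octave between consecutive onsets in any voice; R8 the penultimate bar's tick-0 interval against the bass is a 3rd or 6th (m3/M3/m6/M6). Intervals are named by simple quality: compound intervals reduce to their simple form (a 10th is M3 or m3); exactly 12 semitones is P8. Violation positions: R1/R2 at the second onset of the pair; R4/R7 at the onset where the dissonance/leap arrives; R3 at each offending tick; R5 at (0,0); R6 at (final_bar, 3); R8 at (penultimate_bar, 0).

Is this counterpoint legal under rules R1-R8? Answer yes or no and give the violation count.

bar 0: v0=C3 v1=C4 (P8)
bar 1: v0=B2 v1=D3 (m3)
bar 2: v0=D3 v1=C3 (M2)
bar 3: v0=E3 v1=E4 (P8)
bar 4: v0=G3 v1=B3 (M3)
bar 5: v0=A3 v1=E4 (P5)
bar 6: v0=B3 v1=B4 (P8)
bar 7: v0=B2 v1=G3 (m6)
bar 8: v0=C3 v1=C4 (P8)
  R7 @ bar1.0: C4->D3 leap 10st
  R3 @ bar2.0: D3 above C3
  R4 @ bar2.0: D3/C3 M2 untreated
  R3 @ bar2.1: D3 above C3
  R3 @ bar2.2: D3 above C3
  R3 @ bar2.3: D3 above C3
  R2 @ bar3.0: D3/C3 M2 -> E3/E4 P8 similar
  R7 @ bar3.0: C3->E4 leap 16st
  R2 @ bar5.0: G3/B3 M3 -> A3/E4 P5 similar
  R2 @ bar6.0: A3/E4 P5 -> B3/B4 P8 similar
  R7 @ bar7.0: B4->G3 leap 16st
  R2 @ bar8.0: B2/G3 m6 -> C3/C4 P8 similar

No (12 violations)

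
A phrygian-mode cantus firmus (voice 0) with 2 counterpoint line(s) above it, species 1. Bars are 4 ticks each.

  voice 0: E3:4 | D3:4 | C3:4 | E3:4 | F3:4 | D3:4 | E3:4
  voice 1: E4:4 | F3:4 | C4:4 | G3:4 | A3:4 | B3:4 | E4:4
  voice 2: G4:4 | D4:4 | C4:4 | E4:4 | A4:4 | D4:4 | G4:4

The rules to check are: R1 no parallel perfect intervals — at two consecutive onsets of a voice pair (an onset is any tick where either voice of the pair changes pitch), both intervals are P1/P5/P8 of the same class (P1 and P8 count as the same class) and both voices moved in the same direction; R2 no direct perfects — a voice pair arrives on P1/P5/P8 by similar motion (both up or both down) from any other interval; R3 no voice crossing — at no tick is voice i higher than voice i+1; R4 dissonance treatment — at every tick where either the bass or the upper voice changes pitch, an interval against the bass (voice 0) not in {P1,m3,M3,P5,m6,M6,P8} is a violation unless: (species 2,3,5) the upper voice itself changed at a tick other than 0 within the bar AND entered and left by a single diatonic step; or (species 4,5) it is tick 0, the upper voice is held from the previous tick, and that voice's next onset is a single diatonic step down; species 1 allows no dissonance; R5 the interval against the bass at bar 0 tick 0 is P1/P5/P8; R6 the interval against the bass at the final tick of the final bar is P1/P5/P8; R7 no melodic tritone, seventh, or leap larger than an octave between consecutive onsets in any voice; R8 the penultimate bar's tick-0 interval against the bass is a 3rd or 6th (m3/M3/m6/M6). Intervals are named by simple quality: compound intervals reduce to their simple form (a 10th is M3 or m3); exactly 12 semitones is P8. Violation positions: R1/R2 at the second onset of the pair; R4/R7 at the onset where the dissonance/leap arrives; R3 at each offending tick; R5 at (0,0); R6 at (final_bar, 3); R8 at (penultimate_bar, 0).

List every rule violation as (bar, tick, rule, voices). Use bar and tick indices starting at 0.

bar 0: v0=E3 v1=E4 v2=G4 downbeat m3
bar 1: v0=D3 v1=F3 v2=D4 downbeat P8
bar 2: v0=C3 v1=C4 v2=C4 downbeat P8
bar 3: v0=E3 v1=G3 v2=E4 downbeat P8
bar 4: v0=F3 v1=A3 v2=A4 downbeat M3
bar 5: v0=D3 v1=B3 v2=D4 downbeat P8
bar 6: v0=E3 v1=E4 v2=G4 downbeat m3
  -> R5 @ bar 0 tick 0 v(0, 2): opens on m3
  -> R2 @ bar 1 tick 0 v(0, 2): E3/G4 m3 -> D3/D4 P8 similar
  -> R7 @ bar 1 tick 0 v(1,): E4->F3 leap 11st
  -> R1 @ bar 2 tick 0 v(0, 2): D3/D4 P8 -> C3/C4 P8 similar
  -> R1 @ bar 3 tick 0 v(0, 2): C3/C4 P8 -> E3/E4 P8 similar
  -> R2 @ bar 4 tick 0 v(1, 2): G3/E4 M6 -> A3/A4 P8 similar
  -> R2 @ bar 5 tick 0 v(0, 2): F3/A4 M3 -> D3/D4 P8 similar
  -> R8 @ bar 5 tick 0 v(0, 2): penult P8 not 3rd/6th
  -> R2 @ bar 6 tick 0 v(0, 1): D3/B3 M6 -> E3/E4 P8 similar
  -> R6 @ bar 6 tick 3 v(0, 2): closes on m3

(0, 0, R5, (0, 2))
(1, 0, R2, (0, 2))
(1, 0, R7, (1,))
(2, 0, R1, (0, 2))
(3, 0, R1, (0, 2))
(4, 0, R2, (1, 2))
(5, 0, R2, (0, 2))
(5, 0, R8, (0, 2))
(6, 0, R2, (0, 1))
(6, 3, R6, (0, 2))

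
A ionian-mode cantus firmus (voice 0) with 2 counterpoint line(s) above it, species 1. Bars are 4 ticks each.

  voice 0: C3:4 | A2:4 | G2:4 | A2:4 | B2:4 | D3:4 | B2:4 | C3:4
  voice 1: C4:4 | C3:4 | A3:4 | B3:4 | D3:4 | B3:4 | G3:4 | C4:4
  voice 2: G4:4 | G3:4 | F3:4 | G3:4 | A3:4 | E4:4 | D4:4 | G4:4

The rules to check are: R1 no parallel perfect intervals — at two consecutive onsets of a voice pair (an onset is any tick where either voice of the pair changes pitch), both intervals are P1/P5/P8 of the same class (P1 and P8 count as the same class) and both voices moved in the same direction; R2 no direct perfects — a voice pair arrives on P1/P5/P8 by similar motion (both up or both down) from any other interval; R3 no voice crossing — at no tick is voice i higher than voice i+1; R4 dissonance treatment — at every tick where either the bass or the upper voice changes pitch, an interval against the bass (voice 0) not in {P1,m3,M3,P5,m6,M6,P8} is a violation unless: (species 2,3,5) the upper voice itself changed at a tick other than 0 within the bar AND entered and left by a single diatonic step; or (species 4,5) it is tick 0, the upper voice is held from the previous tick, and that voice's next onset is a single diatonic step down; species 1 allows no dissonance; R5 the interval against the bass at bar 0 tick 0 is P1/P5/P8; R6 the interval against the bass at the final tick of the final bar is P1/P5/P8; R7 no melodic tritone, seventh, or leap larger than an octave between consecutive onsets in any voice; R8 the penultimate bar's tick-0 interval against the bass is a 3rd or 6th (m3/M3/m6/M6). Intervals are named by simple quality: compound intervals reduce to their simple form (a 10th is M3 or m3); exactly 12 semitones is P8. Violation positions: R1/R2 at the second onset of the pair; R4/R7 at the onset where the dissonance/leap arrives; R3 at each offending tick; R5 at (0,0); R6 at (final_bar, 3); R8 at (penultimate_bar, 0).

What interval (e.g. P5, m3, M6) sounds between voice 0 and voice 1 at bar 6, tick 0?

voice 0=B2 voice 1=G3 -> m6

m6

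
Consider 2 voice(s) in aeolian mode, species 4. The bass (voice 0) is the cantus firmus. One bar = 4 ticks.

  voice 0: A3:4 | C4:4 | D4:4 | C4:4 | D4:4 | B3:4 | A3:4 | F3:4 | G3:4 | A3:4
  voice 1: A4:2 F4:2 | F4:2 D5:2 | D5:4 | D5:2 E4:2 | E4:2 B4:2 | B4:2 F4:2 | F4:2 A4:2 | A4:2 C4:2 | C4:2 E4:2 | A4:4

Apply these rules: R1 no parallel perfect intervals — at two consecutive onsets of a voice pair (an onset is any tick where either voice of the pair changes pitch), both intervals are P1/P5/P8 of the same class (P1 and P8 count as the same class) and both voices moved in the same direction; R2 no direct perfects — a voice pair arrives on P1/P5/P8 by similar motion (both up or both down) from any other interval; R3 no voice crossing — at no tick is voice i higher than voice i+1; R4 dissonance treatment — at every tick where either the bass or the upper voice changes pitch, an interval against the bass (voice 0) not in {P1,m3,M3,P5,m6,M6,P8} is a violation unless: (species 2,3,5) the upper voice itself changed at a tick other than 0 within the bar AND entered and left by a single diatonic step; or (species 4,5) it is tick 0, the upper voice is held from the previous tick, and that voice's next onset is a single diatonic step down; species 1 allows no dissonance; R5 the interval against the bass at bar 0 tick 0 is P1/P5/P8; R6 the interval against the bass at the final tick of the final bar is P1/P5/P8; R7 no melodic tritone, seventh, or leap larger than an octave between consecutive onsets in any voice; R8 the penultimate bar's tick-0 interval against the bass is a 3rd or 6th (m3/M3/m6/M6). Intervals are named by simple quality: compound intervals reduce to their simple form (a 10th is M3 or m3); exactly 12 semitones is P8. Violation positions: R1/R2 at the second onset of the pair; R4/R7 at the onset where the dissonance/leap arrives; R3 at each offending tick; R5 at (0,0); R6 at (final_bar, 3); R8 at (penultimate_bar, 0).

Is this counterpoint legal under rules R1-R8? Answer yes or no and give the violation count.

No (10 violations)

bar 0: v0=A3 v1=A4 (P8)
bar 1: v0=C4 v1=F4 (P4)
bar 2: v0=D4 v1=D5 (P8)
bar 3: v0=C4 v1=D5 (M2)
bar 4: v0=D4 v1=E4 (M2)
bar 5: v0=B3 v1=B4 (P8)
bar 6: v0=A3 v1=F4 (m6)
bar 7: v0=F3 v1=A4 (M3)
bar 8: v0=G3 v1=C4 (P4)
bar 9: v0=A3 v1=A4 (P8)
  R4 @ bar1.0: C4/F4 P4 untreated
  R4 @ bar1.2: C4/D5 M2 untreated
  R4 @ bar3.0: C4/D5 M2 untreated
  R7 @ bar3.2: D5->E4 leap 10st
  R4 @ bar4.0: D4/E4 M2 untreated
  R4 @ bar5.2: B3/F4 TT untreated
  R7 @ bar5.2: B4->F4 leap 6st
  R4 @ bar8.0: G3/C4 P4 untreated
  R8 @ bar8.0: penult P4 not 3rd/6th
  R2 @ bar9.0: G3/E4 M6 -> A3/A4 P8 similar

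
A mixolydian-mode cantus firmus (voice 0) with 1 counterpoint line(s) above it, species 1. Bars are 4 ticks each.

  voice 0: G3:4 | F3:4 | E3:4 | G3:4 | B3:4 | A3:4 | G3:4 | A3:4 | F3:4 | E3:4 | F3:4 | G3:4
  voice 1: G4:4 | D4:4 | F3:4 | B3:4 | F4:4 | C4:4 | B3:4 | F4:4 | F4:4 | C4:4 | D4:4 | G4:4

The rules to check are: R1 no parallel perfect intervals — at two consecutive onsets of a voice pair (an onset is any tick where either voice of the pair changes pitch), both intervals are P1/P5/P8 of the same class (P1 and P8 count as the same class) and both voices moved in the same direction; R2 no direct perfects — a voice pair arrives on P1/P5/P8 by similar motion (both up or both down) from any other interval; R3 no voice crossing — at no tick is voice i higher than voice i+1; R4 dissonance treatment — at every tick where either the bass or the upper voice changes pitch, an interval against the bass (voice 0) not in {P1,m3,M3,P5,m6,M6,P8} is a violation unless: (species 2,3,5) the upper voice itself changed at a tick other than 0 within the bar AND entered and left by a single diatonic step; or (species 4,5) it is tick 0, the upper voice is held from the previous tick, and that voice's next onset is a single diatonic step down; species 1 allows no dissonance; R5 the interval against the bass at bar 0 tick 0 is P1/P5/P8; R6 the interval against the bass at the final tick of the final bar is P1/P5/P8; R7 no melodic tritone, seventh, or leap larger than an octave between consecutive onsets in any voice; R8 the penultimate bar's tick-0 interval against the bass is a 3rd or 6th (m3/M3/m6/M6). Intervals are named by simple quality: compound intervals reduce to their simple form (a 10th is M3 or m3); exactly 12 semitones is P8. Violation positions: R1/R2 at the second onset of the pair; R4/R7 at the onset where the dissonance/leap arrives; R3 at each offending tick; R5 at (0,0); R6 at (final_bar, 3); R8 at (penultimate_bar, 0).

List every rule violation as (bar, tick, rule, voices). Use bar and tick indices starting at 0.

bar 0: v0=G3 v1=G4 downbeat P8
bar 1: v0=F3 v1=D4 downbeat M6
bar 2: v0=E3 v1=F3 downbeat m2
bar 3: v0=G3 v1=B3 downbeat M3
bar 4: v0=B3 v1=F4 downbeat TT
bar 5: v0=A3 v1=C4 downbeat m3
bar 6: v0=G3 v1=B3 downbeat M3
bar 7: v0=A3 v1=F4 downbeat m6
bar 8: v0=F3 v1=F4 downbeat P8
bar 9: v0=E3 v1=C4 downbeat m6
bar 10: v0=F3 v1=D4 downbeat M6
bar 11: v0=G3 v1=G4 downbeat P8
  -> R4 @ bar 2 tick 0 v(0, 1): E3/F3 m2 untreated
  -> R7 @ bar 3 tick 0 v(1,): F3->B3 leap 6st
  -> R4 @ bar 4 tick 0 v(0, 1): B3/F4 TT untreated
  -> R7 @ bar 4 tick 0 v(1,): B3->F4 leap 6st
  -> R7 @ bar 7 tick 0 v(1,): B3->F4 leap 6st
  -> R2 @ bar 11 tick 0 v(0, 1): F3/D4 M6 -> G3/G4 P8 similar

(2, 0, R4, (0, 1))
(3, 0, R7, (1,))
(4, 0, R4, (0, 1))
(4, 0, R7, (1,))
(7, 0, R7, (1,))
(11, 0, R2, (0, 1))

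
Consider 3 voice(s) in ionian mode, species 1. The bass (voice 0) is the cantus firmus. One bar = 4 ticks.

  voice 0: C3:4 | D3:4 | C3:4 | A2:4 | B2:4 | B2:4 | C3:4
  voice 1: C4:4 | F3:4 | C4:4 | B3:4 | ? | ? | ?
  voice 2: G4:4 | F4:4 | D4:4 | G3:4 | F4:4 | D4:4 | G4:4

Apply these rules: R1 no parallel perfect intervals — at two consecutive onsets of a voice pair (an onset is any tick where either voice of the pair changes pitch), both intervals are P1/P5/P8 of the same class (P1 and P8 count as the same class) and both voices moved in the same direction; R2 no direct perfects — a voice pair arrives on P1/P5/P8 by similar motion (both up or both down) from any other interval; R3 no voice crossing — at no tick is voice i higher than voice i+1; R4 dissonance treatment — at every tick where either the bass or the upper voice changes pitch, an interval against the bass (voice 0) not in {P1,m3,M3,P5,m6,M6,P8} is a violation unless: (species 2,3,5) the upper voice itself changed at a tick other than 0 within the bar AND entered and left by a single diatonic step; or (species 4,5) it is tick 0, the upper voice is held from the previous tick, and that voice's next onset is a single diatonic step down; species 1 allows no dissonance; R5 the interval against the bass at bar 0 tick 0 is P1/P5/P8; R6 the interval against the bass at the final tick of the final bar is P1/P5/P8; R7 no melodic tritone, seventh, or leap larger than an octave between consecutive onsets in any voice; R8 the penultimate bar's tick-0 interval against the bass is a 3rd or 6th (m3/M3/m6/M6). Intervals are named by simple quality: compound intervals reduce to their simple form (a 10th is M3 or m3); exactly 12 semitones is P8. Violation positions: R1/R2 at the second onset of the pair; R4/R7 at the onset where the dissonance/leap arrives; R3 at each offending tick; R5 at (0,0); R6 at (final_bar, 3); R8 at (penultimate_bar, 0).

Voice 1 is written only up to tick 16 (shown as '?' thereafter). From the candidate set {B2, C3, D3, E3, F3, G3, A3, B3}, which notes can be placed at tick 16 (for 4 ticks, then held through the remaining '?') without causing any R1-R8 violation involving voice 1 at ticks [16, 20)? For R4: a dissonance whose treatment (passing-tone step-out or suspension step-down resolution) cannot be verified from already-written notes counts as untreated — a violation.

B2: legal
C3: violates R4,R7
D3: legal
E3: violates R4
F3: violates R4,R7
G3: legal
A3: violates R4
B3: legal

{B2, B3, D3, G3}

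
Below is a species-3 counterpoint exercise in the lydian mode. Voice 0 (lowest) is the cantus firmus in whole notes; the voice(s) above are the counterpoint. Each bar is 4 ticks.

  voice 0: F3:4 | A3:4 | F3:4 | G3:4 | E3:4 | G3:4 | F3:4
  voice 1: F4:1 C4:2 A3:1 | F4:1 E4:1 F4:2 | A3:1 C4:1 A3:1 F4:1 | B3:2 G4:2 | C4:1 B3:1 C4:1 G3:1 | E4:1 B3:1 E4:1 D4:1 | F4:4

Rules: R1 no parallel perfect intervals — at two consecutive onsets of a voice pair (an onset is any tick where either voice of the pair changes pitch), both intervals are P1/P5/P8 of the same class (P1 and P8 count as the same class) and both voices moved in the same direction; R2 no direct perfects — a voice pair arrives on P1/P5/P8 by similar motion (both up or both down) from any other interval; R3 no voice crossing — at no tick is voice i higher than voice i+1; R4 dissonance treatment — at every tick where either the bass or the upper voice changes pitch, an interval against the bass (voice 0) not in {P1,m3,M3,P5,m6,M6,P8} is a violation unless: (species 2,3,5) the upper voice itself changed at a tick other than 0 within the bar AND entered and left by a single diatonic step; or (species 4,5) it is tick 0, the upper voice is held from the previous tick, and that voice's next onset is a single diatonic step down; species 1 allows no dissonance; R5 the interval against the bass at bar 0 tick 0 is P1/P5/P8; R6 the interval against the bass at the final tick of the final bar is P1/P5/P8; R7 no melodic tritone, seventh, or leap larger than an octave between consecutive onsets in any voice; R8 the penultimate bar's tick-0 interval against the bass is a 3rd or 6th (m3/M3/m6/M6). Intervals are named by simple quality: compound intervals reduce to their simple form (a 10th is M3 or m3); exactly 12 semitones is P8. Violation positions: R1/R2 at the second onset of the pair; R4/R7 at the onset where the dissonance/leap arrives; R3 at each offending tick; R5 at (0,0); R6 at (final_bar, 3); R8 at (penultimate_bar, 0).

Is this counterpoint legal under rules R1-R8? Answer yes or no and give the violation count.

bar 0: v0=F3 v1=F4 (P8)
bar 1: v0=A3 v1=F4 (m6)
bar 2: v0=F3 v1=A3 (M3)
bar 3: v0=G3 v1=B3 (M3)
bar 4: v0=E3 v1=C4 (m6)
bar 5: v0=G3 v1=E4 (M6)
bar 6: v0=F3 v1=F4 (P8)
  R7 @ bar3.0: F4->B3 leap 6st

No (1 violations)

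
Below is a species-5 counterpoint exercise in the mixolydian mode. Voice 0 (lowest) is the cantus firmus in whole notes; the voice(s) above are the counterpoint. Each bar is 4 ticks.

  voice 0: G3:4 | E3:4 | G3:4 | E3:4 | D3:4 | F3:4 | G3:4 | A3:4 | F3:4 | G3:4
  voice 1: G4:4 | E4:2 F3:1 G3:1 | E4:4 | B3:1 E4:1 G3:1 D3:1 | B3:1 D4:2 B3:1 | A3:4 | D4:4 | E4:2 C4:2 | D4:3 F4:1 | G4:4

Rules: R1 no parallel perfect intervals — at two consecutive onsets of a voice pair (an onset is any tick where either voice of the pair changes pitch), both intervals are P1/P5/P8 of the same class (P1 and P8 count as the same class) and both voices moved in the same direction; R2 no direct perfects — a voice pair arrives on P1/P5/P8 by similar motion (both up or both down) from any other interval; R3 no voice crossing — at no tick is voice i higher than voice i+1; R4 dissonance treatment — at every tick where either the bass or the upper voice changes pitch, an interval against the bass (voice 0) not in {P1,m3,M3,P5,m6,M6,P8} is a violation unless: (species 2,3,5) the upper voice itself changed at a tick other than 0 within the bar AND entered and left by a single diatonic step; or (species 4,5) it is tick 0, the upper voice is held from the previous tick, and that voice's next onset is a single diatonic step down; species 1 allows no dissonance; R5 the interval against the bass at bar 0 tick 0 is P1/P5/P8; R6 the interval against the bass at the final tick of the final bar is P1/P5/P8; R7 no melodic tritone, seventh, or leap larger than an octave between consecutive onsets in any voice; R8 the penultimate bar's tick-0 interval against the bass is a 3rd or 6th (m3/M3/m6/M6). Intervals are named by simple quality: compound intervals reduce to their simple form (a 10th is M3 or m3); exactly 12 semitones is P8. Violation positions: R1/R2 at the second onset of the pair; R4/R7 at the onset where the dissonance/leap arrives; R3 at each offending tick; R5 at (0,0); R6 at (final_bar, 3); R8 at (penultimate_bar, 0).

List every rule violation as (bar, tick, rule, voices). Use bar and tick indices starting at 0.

bar 0: v0=G3 v1=G4 downbeat P8
bar 1: v0=E3 v1=E4 downbeat P8
bar 2: v0=G3 v1=E4 downbeat M6
bar 3: v0=E3 v1=B3 downbeat P5
bar 4: v0=D3 v1=B3 downbeat M6
bar 5: v0=F3 v1=A3 downbeat M3
bar 6: v0=G3 v1=D4 downbeat P5
bar 7: v0=A3 v1=E4 downbeat P5
bar 8: v0=F3 v1=D4 downbeat M6
bar 9: v0=G3 v1=G4 downbeat P8
  -> R1 @ bar 1 tick 0 v(0, 1): G3/G4 P8 -> E3/E4 P8 similar
  -> R4 @ bar 1 tick 2 v(0, 1): E3/F3 m2 untreated
  -> R7 @ bar 1 tick 2 v(1,): E4->F3 leap 11st
  -> R2 @ bar 3 tick 0 v(0, 1): G3/E4 M6 -> E3/B3 P5 similar
  -> R3 @ bar 3 tick 3 v(0, 1): E3 above D3
  -> R4 @ bar 3 tick 3 v(0, 1): E3/D3 M2 untreated
  -> R2 @ bar 6 tick 0 v(0, 1): F3/A3 M3 -> G3/D4 P5 similar
  -> R1 @ bar 7 tick 0 v(0, 1): G3/D4 P5 -> A3/E4 P5 similar
  -> R1 @ bar 9 tick 0 v(0, 1): F3/F4 P8 -> G3/G4 P8 similar

(1, 0, R1, (0, 1))
(1, 2, R4, (0, 1))
(1, 2, R7, (1,))
(3, 0, R2, (0, 1))
(3, 3, R3, (0, 1))
(3, 3, R4, (0, 1))
(6, 0, R2, (0, 1))
(7, 0, R1, (0, 1))
(9, 0, R1, (0, 1))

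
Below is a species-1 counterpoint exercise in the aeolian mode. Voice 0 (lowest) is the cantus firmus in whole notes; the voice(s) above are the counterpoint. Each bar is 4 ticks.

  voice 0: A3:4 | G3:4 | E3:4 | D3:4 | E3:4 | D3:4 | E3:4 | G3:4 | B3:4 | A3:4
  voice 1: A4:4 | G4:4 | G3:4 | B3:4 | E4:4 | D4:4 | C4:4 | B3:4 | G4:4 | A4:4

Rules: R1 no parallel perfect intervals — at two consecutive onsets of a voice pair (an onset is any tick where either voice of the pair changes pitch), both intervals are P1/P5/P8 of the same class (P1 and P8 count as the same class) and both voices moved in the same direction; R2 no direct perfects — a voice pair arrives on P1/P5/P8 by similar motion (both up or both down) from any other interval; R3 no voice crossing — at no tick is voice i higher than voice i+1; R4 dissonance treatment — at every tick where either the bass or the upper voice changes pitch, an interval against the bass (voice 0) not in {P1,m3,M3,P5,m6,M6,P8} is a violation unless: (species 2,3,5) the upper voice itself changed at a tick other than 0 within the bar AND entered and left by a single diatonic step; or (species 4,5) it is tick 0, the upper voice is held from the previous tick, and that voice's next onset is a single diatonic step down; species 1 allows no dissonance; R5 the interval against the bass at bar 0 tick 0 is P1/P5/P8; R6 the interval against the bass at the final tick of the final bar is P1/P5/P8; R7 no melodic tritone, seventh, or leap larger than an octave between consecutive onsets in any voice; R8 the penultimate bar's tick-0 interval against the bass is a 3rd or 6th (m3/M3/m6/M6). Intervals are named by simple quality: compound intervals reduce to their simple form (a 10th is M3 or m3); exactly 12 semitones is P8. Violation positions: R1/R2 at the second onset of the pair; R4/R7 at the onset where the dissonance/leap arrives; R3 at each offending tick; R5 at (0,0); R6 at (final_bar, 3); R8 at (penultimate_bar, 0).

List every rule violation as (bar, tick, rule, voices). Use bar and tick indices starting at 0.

(1, 0, R1, (0, 1))
(4, 0, R2, (0, 1))
(5, 0, R1, (0, 1))

bar 0: v0=A3 v1=A4 downbeat P8
bar 1: v0=G3 v1=G4 downbeat P8
bar 2: v0=E3 v1=G3 downbeat m3
bar 3: v0=D3 v1=B3 downbeat M6
bar 4: v0=E3 v1=E4 downbeat P8
bar 5: v0=D3 v1=D4 downbeat P8
bar 6: v0=E3 v1=C4 downbeat m6
bar 7: v0=G3 v1=B3 downbeat M3
bar 8: v0=B3 v1=G4 downbeat m6
bar 9: v0=A3 v1=A4 downbeat P8
  -> R1 @ bar 1 tick 0 v(0, 1): A3/A4 P8 -> G3/G4 P8 similar
  -> R2 @ bar 4 tick 0 v(0, 1): D3/B3 M6 -> E3/E4 P8 similar
  -> R1 @ bar 5 tick 0 v(0, 1): E3/E4 P8 -> D3/D4 P8 similar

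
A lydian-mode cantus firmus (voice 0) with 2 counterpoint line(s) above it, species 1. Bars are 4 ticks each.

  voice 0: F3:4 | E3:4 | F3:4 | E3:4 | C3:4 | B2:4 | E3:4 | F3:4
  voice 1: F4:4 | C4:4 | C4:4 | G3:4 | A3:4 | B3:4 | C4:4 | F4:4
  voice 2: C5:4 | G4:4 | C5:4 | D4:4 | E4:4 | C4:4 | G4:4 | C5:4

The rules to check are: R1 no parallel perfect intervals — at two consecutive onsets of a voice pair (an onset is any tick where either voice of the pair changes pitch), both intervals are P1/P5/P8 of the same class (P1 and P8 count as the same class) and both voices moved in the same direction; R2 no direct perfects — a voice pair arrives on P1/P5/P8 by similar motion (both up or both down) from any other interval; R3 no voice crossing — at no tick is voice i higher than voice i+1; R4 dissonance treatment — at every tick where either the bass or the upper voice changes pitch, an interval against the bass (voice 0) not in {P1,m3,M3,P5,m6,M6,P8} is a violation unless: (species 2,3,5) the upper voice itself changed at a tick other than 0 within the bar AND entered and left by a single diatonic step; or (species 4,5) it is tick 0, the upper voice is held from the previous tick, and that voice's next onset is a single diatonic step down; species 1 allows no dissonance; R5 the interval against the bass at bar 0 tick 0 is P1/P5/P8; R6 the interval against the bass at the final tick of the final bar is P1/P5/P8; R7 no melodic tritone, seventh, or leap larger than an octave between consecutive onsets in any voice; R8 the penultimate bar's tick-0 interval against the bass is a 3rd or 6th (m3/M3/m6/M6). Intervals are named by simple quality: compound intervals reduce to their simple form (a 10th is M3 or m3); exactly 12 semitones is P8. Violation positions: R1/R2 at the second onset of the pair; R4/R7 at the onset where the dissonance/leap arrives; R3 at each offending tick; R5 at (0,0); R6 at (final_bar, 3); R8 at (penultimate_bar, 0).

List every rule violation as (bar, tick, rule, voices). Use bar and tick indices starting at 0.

bar 0: v0=F3 v1=F4 v2=C5 downbeat P5
bar 1: v0=E3 v1=C4 v2=G4 downbeat m3
bar 2: v0=F3 v1=C4 v2=C5 downbeat P5
bar 3: v0=E3 v1=G3 v2=D4 downbeat m7
bar 4: v0=C3 v1=A3 v2=E4 downbeat M3
bar 5: v0=B2 v1=B3 v2=C4 downbeat m2
bar 6: v0=E3 v1=C4 v2=G4 downbeat m3
bar 7: v0=F3 v1=F4 v2=C5 downbeat P5
  -> R1 @ bar 1 tick 0 v(1, 2): F4/C5 P5 -> C4/G4 P5 similar
  -> R2 @ bar 2 tick 0 v(0, 2): E3/G4 m3 -> F3/C5 P5 similar
  -> R2 @ bar 3 tick 0 v(1, 2): C4/C5 P8 -> G3/D4 P5 similar
  -> R4 @ bar 3 tick 0 v(0, 2): E3/D4 m7 untreated
  -> R7 @ bar 3 tick 0 v(2,): C5->D4 leap 10st
  -> R1 @ bar 4 tick 0 v(1, 2): G3/D4 P5 -> A3/E4 P5 similar
  -> R4 @ bar 5 tick 0 v(0, 2): B2/C4 m2 untreated
  -> R2 @ bar 6 tick 0 v(1, 2): B3/C4 m2 -> C4/G4 P5 similar
  -> R1 @ bar 7 tick 0 v(1, 2): C4/G4 P5 -> F4/C5 P5 similar
  -> R2 @ bar 7 tick 0 v(0, 1): E3/C4 m6 -> F3/F4 P8 similar
  -> R2 @ bar 7 tick 0 v(0, 2): E3/G4 m3 -> F3/C5 P5 similar

(1, 0, R1, (1, 2))
(2, 0, R2, (0, 2))
(3, 0, R2, (1, 2))
(3, 0, R4, (0, 2))
(3, 0, R7, (2,))
(4, 0, R1, (1, 2))
(5, 0, R4, (0, 2))
(6, 0, R2, (1, 2))
(7, 0, R1, (1, 2))
(7, 0, R2, (0, 1))
(7, 0, R2, (0, 2))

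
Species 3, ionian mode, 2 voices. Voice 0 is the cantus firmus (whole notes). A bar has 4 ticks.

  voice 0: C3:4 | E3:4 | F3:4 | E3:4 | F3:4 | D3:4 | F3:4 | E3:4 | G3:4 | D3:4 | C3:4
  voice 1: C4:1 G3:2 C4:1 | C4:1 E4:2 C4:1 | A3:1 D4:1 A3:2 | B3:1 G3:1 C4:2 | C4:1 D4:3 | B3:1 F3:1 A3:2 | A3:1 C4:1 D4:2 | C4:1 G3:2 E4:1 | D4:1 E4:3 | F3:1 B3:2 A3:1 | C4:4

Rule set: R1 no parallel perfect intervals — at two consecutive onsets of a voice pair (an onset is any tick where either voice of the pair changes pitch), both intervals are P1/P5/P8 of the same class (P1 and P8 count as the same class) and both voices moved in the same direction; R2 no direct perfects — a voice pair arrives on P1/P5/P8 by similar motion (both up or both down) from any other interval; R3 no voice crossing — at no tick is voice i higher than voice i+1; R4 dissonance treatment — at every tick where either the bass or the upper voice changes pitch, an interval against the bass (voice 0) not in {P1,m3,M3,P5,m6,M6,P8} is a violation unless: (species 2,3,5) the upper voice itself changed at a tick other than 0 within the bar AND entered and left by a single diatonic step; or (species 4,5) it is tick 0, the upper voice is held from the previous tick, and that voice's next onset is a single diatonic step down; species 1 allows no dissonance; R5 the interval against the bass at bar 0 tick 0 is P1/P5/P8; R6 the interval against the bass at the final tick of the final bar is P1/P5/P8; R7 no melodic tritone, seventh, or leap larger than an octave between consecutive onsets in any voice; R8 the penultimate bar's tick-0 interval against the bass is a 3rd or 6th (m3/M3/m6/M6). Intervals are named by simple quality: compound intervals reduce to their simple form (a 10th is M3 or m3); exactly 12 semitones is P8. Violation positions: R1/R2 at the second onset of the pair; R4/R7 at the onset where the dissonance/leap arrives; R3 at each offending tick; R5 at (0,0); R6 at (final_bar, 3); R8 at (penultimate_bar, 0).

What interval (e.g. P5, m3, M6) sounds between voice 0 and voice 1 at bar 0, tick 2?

voice 0=C3 voice 1=G3 -> P5

P5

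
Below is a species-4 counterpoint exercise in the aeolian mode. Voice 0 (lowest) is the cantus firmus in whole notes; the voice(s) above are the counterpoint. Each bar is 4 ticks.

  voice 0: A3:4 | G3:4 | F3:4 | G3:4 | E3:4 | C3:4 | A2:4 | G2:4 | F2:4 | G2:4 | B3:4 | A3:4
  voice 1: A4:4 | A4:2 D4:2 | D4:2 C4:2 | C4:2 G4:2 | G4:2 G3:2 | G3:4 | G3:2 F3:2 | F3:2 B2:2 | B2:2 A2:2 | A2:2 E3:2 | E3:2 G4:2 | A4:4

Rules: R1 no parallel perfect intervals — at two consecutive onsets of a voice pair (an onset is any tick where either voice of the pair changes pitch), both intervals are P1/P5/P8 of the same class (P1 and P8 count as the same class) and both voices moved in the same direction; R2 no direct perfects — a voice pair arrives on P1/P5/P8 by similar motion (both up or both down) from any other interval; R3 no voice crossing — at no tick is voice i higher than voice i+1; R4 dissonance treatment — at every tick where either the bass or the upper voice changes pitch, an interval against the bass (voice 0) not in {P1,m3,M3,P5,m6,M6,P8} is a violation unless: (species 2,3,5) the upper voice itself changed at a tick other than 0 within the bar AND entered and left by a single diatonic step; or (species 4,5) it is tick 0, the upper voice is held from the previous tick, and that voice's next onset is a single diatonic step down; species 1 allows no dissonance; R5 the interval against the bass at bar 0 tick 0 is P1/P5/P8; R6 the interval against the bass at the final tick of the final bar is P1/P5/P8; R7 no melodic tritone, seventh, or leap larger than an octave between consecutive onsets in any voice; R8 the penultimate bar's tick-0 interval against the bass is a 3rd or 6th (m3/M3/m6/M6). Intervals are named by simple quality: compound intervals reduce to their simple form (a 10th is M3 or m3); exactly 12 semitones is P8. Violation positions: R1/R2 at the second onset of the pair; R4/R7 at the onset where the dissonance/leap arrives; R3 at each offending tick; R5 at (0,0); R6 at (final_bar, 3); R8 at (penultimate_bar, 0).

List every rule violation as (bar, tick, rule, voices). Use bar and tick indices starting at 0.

(1, 0, R4, (0, 1))
(3, 0, R4, (0, 1))
(7, 0, R4, (0, 1))
(7, 2, R7, (1,))
(9, 0, R4, (0, 1))
(10, 0, R3, (0, 1))
(10, 0, R7, (0,))
(10, 0, R8, (0, 1))
(10, 1, R3, (0, 1))
(10, 2, R7, (1,))

bar 0: v0=A3 v1=A4 downbeat P8
bar 1: v0=G3 v1=A4 downbeat M2
bar 2: v0=F3 v1=D4 downbeat M6
bar 3: v0=G3 v1=C4 downbeat P4
bar 4: v0=E3 v1=G4 downbeat m3
bar 5: v0=C3 v1=G3 downbeat P5
bar 6: v0=A2 v1=G3 downbeat m7
bar 7: v0=G2 v1=F3 downbeat m7
bar 8: v0=F2 v1=B2 downbeat TT
bar 9: v0=G2 v1=A2 downbeat M2
bar 10: v0=B3 v1=E3 downbeat P5
bar 11: v0=A3 v1=A4 downbeat P8
  -> R4 @ bar 1 tick 0 v(0, 1): G3/A4 M2 untreated
  -> R4 @ bar 3 tick 0 v(0, 1): G3/C4 P4 untreated
  -> R4 @ bar 7 tick 0 v(0, 1): G2/F3 m7 untreated
  -> R7 @ bar 7 tick 2 v(1,): F3->B2 leap 6st
  -> R4 @ bar 9 tick 0 v(0, 1): G2/A2 M2 untreated
  -> R3 @ bar 10 tick 0 v(0, 1): B3 above E3
  -> R7 @ bar 10 tick 0 v(0,): G2->B3 leap 16st
  -> R8 @ bar 10 tick 0 v(0, 1): penult P5 not 3rd/6th
  -> R3 @ bar 10 tick 1 v(0, 1): B3 above E3
  -> R7 @ bar 10 tick 2 v(1,): E3->G4 leap 15st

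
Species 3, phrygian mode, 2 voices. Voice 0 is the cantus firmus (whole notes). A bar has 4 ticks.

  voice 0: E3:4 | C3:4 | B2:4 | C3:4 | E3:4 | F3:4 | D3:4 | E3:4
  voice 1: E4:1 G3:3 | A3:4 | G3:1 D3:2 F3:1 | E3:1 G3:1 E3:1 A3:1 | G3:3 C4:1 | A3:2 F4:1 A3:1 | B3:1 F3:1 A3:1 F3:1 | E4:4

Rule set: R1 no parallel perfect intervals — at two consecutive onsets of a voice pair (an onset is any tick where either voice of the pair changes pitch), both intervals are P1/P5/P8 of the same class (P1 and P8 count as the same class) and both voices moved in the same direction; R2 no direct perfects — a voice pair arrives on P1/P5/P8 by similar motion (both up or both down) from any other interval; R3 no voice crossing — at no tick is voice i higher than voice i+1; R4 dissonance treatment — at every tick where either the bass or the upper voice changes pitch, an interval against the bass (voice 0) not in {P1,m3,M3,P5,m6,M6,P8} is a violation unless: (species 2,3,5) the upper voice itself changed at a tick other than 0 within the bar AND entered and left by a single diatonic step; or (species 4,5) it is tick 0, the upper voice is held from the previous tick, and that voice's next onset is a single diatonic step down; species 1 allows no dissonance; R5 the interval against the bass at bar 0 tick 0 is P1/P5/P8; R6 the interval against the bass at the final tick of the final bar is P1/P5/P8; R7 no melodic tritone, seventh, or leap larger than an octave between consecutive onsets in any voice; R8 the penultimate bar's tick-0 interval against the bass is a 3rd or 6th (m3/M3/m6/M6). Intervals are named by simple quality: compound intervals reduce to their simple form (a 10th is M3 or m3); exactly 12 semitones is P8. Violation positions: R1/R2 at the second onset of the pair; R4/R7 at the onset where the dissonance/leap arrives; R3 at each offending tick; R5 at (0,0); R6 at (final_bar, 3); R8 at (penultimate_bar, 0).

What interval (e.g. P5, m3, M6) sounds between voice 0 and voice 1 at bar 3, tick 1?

voice 0=C3 voice 1=G3 -> P5

P5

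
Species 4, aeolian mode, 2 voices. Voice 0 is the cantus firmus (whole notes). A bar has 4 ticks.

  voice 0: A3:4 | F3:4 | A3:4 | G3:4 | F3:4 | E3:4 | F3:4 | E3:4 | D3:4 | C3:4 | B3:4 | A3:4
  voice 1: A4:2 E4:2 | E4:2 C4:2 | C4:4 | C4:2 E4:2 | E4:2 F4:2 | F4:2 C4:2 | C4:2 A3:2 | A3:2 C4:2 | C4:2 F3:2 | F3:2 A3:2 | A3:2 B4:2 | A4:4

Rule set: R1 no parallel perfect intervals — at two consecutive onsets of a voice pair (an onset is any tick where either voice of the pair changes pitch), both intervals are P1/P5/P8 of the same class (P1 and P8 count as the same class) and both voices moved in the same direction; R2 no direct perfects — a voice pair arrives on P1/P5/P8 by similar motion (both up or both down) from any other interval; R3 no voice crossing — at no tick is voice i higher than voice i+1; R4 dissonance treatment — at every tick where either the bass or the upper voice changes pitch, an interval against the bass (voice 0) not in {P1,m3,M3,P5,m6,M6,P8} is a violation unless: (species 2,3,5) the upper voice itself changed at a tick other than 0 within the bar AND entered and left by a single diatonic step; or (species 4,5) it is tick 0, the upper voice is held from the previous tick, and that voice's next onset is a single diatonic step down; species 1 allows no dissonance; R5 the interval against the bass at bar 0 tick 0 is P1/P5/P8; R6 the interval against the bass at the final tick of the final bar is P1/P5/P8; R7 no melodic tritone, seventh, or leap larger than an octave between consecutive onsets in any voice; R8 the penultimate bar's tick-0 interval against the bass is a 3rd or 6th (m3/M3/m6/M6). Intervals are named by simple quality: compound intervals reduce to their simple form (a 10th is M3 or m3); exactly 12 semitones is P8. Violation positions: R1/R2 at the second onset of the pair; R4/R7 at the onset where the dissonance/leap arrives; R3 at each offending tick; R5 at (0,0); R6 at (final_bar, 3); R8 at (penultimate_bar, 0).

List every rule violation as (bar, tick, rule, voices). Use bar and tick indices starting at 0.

(1, 0, R4, (0, 1))
(3, 0, R4, (0, 1))
(4, 0, R4, (0, 1))
(5, 0, R4, (0, 1))
(7, 0, R4, (0, 1))
(8, 0, R4, (0, 1))
(9, 0, R4, (0, 1))
(10, 0, R3, (0, 1))
(10, 0, R4, (0, 1))
(10, 0, R7, (0,))
(10, 0, R8, (0, 1))
(10, 1, R3, (0, 1))
(10, 2, R7, (1,))
(11, 0, R1, (0, 1))

bar 0: v0=A3 v1=A4 downbeat P8
bar 1: v0=F3 v1=E4 downbeat M7
bar 2: v0=A3 v1=C4 downbeat m3
bar 3: v0=G3 v1=C4 downbeat P4
bar 4: v0=F3 v1=E4 downbeat M7
bar 5: v0=E3 v1=F4 downbeat m2
bar 6: v0=F3 v1=C4 downbeat P5
bar 7: v0=E3 v1=A3 downbeat P4
bar 8: v0=D3 v1=C4 downbeat m7
bar 9: v0=C3 v1=F3 downbeat P4
bar 10: v0=B3 v1=A3 downbeat M2
bar 11: v0=A3 v1=A4 downbeat P8
  -> R4 @ bar 1 tick 0 v(0, 1): F3/E4 M7 untreated
  -> R4 @ bar 3 tick 0 v(0, 1): G3/C4 P4 untreated
  -> R4 @ bar 4 tick 0 v(0, 1): F3/E4 M7 untreated
  -> R4 @ bar 5 tick 0 v(0, 1): E3/F4 m2 untreated
  -> R4 @ bar 7 tick 0 v(0, 1): E3/A3 P4 untreated
  -> R4 @ bar 8 tick 0 v(0, 1): D3/C4 m7 untreated
  -> R4 @ bar 9 tick 0 v(0, 1): C3/F3 P4 untreated
  -> R3 @ bar 10 tick 0 v(0, 1): B3 above A3
  -> R4 @ bar 10 tick 0 v(0, 1): B3/A3 M2 untreated
  -> R7 @ bar 10 tick 0 v(0,): C3->B3 leap 11st
  -> R8 @ bar 10 tick 0 v(0, 1): penult M2 not 3rd/6th
  -> R3 @ bar 10 tick 1 v(0, 1): B3 above A3
  -> R7 @ bar 10 tick 2 v(1,): A3->B4 leap 14st
  -> R1 @ bar 11 tick 0 v(0, 1): B3/B4 P8 -> A3/A4 P8 similar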